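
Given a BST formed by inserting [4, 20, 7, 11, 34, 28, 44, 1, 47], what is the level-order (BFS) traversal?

Tree insertion order: [4, 20, 7, 11, 34, 28, 44, 1, 47]
Tree (level-order array): [4, 1, 20, None, None, 7, 34, None, 11, 28, 44, None, None, None, None, None, 47]
BFS from the root, enqueuing left then right child of each popped node:
  queue [4] -> pop 4, enqueue [1, 20], visited so far: [4]
  queue [1, 20] -> pop 1, enqueue [none], visited so far: [4, 1]
  queue [20] -> pop 20, enqueue [7, 34], visited so far: [4, 1, 20]
  queue [7, 34] -> pop 7, enqueue [11], visited so far: [4, 1, 20, 7]
  queue [34, 11] -> pop 34, enqueue [28, 44], visited so far: [4, 1, 20, 7, 34]
  queue [11, 28, 44] -> pop 11, enqueue [none], visited so far: [4, 1, 20, 7, 34, 11]
  queue [28, 44] -> pop 28, enqueue [none], visited so far: [4, 1, 20, 7, 34, 11, 28]
  queue [44] -> pop 44, enqueue [47], visited so far: [4, 1, 20, 7, 34, 11, 28, 44]
  queue [47] -> pop 47, enqueue [none], visited so far: [4, 1, 20, 7, 34, 11, 28, 44, 47]
Result: [4, 1, 20, 7, 34, 11, 28, 44, 47]


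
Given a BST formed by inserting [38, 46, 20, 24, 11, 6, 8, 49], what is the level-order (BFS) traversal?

Tree insertion order: [38, 46, 20, 24, 11, 6, 8, 49]
Tree (level-order array): [38, 20, 46, 11, 24, None, 49, 6, None, None, None, None, None, None, 8]
BFS from the root, enqueuing left then right child of each popped node:
  queue [38] -> pop 38, enqueue [20, 46], visited so far: [38]
  queue [20, 46] -> pop 20, enqueue [11, 24], visited so far: [38, 20]
  queue [46, 11, 24] -> pop 46, enqueue [49], visited so far: [38, 20, 46]
  queue [11, 24, 49] -> pop 11, enqueue [6], visited so far: [38, 20, 46, 11]
  queue [24, 49, 6] -> pop 24, enqueue [none], visited so far: [38, 20, 46, 11, 24]
  queue [49, 6] -> pop 49, enqueue [none], visited so far: [38, 20, 46, 11, 24, 49]
  queue [6] -> pop 6, enqueue [8], visited so far: [38, 20, 46, 11, 24, 49, 6]
  queue [8] -> pop 8, enqueue [none], visited so far: [38, 20, 46, 11, 24, 49, 6, 8]
Result: [38, 20, 46, 11, 24, 49, 6, 8]


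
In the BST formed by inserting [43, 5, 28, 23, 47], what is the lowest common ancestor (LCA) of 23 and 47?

Tree insertion order: [43, 5, 28, 23, 47]
Tree (level-order array): [43, 5, 47, None, 28, None, None, 23]
In a BST, the LCA of p=23, q=47 is the first node v on the
root-to-leaf path with p <= v <= q (go left if both < v, right if both > v).
Walk from root:
  at 43: 23 <= 43 <= 47, this is the LCA
LCA = 43


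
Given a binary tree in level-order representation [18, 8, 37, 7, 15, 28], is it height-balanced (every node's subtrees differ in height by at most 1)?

Tree (level-order array): [18, 8, 37, 7, 15, 28]
Definition: a tree is height-balanced if, at every node, |h(left) - h(right)| <= 1 (empty subtree has height -1).
Bottom-up per-node check:
  node 7: h_left=-1, h_right=-1, diff=0 [OK], height=0
  node 15: h_left=-1, h_right=-1, diff=0 [OK], height=0
  node 8: h_left=0, h_right=0, diff=0 [OK], height=1
  node 28: h_left=-1, h_right=-1, diff=0 [OK], height=0
  node 37: h_left=0, h_right=-1, diff=1 [OK], height=1
  node 18: h_left=1, h_right=1, diff=0 [OK], height=2
All nodes satisfy the balance condition.
Result: Balanced


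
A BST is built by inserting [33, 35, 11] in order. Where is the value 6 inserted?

Starting tree (level order): [33, 11, 35]
Insertion path: 33 -> 11
Result: insert 6 as left child of 11
Final tree (level order): [33, 11, 35, 6]


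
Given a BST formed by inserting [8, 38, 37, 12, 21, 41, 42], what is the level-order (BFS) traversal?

Tree insertion order: [8, 38, 37, 12, 21, 41, 42]
Tree (level-order array): [8, None, 38, 37, 41, 12, None, None, 42, None, 21]
BFS from the root, enqueuing left then right child of each popped node:
  queue [8] -> pop 8, enqueue [38], visited so far: [8]
  queue [38] -> pop 38, enqueue [37, 41], visited so far: [8, 38]
  queue [37, 41] -> pop 37, enqueue [12], visited so far: [8, 38, 37]
  queue [41, 12] -> pop 41, enqueue [42], visited so far: [8, 38, 37, 41]
  queue [12, 42] -> pop 12, enqueue [21], visited so far: [8, 38, 37, 41, 12]
  queue [42, 21] -> pop 42, enqueue [none], visited so far: [8, 38, 37, 41, 12, 42]
  queue [21] -> pop 21, enqueue [none], visited so far: [8, 38, 37, 41, 12, 42, 21]
Result: [8, 38, 37, 41, 12, 42, 21]


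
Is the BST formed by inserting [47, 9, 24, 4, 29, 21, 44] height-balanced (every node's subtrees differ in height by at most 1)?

Tree (level-order array): [47, 9, None, 4, 24, None, None, 21, 29, None, None, None, 44]
Definition: a tree is height-balanced if, at every node, |h(left) - h(right)| <= 1 (empty subtree has height -1).
Bottom-up per-node check:
  node 4: h_left=-1, h_right=-1, diff=0 [OK], height=0
  node 21: h_left=-1, h_right=-1, diff=0 [OK], height=0
  node 44: h_left=-1, h_right=-1, diff=0 [OK], height=0
  node 29: h_left=-1, h_right=0, diff=1 [OK], height=1
  node 24: h_left=0, h_right=1, diff=1 [OK], height=2
  node 9: h_left=0, h_right=2, diff=2 [FAIL (|0-2|=2 > 1)], height=3
  node 47: h_left=3, h_right=-1, diff=4 [FAIL (|3--1|=4 > 1)], height=4
Node 9 violates the condition: |0 - 2| = 2 > 1.
Result: Not balanced


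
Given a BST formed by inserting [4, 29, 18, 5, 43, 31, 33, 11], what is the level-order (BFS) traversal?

Tree insertion order: [4, 29, 18, 5, 43, 31, 33, 11]
Tree (level-order array): [4, None, 29, 18, 43, 5, None, 31, None, None, 11, None, 33]
BFS from the root, enqueuing left then right child of each popped node:
  queue [4] -> pop 4, enqueue [29], visited so far: [4]
  queue [29] -> pop 29, enqueue [18, 43], visited so far: [4, 29]
  queue [18, 43] -> pop 18, enqueue [5], visited so far: [4, 29, 18]
  queue [43, 5] -> pop 43, enqueue [31], visited so far: [4, 29, 18, 43]
  queue [5, 31] -> pop 5, enqueue [11], visited so far: [4, 29, 18, 43, 5]
  queue [31, 11] -> pop 31, enqueue [33], visited so far: [4, 29, 18, 43, 5, 31]
  queue [11, 33] -> pop 11, enqueue [none], visited so far: [4, 29, 18, 43, 5, 31, 11]
  queue [33] -> pop 33, enqueue [none], visited so far: [4, 29, 18, 43, 5, 31, 11, 33]
Result: [4, 29, 18, 43, 5, 31, 11, 33]


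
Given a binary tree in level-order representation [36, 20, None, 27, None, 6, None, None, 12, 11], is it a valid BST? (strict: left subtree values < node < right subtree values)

Level-order array: [36, 20, None, 27, None, 6, None, None, 12, 11]
Validate using subtree bounds (lo, hi): at each node, require lo < value < hi,
then recurse left with hi=value and right with lo=value.
Preorder trace (stopping at first violation):
  at node 36 with bounds (-inf, +inf): OK
  at node 20 with bounds (-inf, 36): OK
  at node 27 with bounds (-inf, 20): VIOLATION
Node 27 violates its bound: not (-inf < 27 < 20).
Result: Not a valid BST


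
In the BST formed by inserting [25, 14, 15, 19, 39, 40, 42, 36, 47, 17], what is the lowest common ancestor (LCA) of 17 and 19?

Tree insertion order: [25, 14, 15, 19, 39, 40, 42, 36, 47, 17]
Tree (level-order array): [25, 14, 39, None, 15, 36, 40, None, 19, None, None, None, 42, 17, None, None, 47]
In a BST, the LCA of p=17, q=19 is the first node v on the
root-to-leaf path with p <= v <= q (go left if both < v, right if both > v).
Walk from root:
  at 25: both 17 and 19 < 25, go left
  at 14: both 17 and 19 > 14, go right
  at 15: both 17 and 19 > 15, go right
  at 19: 17 <= 19 <= 19, this is the LCA
LCA = 19


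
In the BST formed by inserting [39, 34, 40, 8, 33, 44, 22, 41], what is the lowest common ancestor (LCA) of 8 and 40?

Tree insertion order: [39, 34, 40, 8, 33, 44, 22, 41]
Tree (level-order array): [39, 34, 40, 8, None, None, 44, None, 33, 41, None, 22]
In a BST, the LCA of p=8, q=40 is the first node v on the
root-to-leaf path with p <= v <= q (go left if both < v, right if both > v).
Walk from root:
  at 39: 8 <= 39 <= 40, this is the LCA
LCA = 39


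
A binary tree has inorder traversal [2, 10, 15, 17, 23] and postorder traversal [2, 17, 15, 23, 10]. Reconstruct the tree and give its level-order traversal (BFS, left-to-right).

Inorder:   [2, 10, 15, 17, 23]
Postorder: [2, 17, 15, 23, 10]
Algorithm: postorder visits root last, so walk postorder right-to-left;
each value is the root of the current inorder slice — split it at that
value, recurse on the right subtree first, then the left.
Recursive splits:
  root=10; inorder splits into left=[2], right=[15, 17, 23]
  root=23; inorder splits into left=[15, 17], right=[]
  root=15; inorder splits into left=[], right=[17]
  root=17; inorder splits into left=[], right=[]
  root=2; inorder splits into left=[], right=[]
Reconstructed level-order: [10, 2, 23, 15, 17]


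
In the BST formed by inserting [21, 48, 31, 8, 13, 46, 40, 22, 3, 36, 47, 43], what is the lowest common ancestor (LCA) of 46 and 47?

Tree insertion order: [21, 48, 31, 8, 13, 46, 40, 22, 3, 36, 47, 43]
Tree (level-order array): [21, 8, 48, 3, 13, 31, None, None, None, None, None, 22, 46, None, None, 40, 47, 36, 43]
In a BST, the LCA of p=46, q=47 is the first node v on the
root-to-leaf path with p <= v <= q (go left if both < v, right if both > v).
Walk from root:
  at 21: both 46 and 47 > 21, go right
  at 48: both 46 and 47 < 48, go left
  at 31: both 46 and 47 > 31, go right
  at 46: 46 <= 46 <= 47, this is the LCA
LCA = 46


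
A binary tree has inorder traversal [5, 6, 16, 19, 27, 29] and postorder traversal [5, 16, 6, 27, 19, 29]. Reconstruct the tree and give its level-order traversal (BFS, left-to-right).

Inorder:   [5, 6, 16, 19, 27, 29]
Postorder: [5, 16, 6, 27, 19, 29]
Algorithm: postorder visits root last, so walk postorder right-to-left;
each value is the root of the current inorder slice — split it at that
value, recurse on the right subtree first, then the left.
Recursive splits:
  root=29; inorder splits into left=[5, 6, 16, 19, 27], right=[]
  root=19; inorder splits into left=[5, 6, 16], right=[27]
  root=27; inorder splits into left=[], right=[]
  root=6; inorder splits into left=[5], right=[16]
  root=16; inorder splits into left=[], right=[]
  root=5; inorder splits into left=[], right=[]
Reconstructed level-order: [29, 19, 6, 27, 5, 16]


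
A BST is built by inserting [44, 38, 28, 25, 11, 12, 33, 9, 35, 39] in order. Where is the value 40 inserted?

Starting tree (level order): [44, 38, None, 28, 39, 25, 33, None, None, 11, None, None, 35, 9, 12]
Insertion path: 44 -> 38 -> 39
Result: insert 40 as right child of 39
Final tree (level order): [44, 38, None, 28, 39, 25, 33, None, 40, 11, None, None, 35, None, None, 9, 12]


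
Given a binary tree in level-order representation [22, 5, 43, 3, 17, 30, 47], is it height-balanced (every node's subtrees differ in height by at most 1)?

Tree (level-order array): [22, 5, 43, 3, 17, 30, 47]
Definition: a tree is height-balanced if, at every node, |h(left) - h(right)| <= 1 (empty subtree has height -1).
Bottom-up per-node check:
  node 3: h_left=-1, h_right=-1, diff=0 [OK], height=0
  node 17: h_left=-1, h_right=-1, diff=0 [OK], height=0
  node 5: h_left=0, h_right=0, diff=0 [OK], height=1
  node 30: h_left=-1, h_right=-1, diff=0 [OK], height=0
  node 47: h_left=-1, h_right=-1, diff=0 [OK], height=0
  node 43: h_left=0, h_right=0, diff=0 [OK], height=1
  node 22: h_left=1, h_right=1, diff=0 [OK], height=2
All nodes satisfy the balance condition.
Result: Balanced


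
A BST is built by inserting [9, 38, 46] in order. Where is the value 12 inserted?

Starting tree (level order): [9, None, 38, None, 46]
Insertion path: 9 -> 38
Result: insert 12 as left child of 38
Final tree (level order): [9, None, 38, 12, 46]


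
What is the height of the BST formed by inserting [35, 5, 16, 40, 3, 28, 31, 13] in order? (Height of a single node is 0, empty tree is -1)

Insertion order: [35, 5, 16, 40, 3, 28, 31, 13]
Tree (level-order array): [35, 5, 40, 3, 16, None, None, None, None, 13, 28, None, None, None, 31]
Compute height bottom-up (empty subtree = -1):
  height(3) = 1 + max(-1, -1) = 0
  height(13) = 1 + max(-1, -1) = 0
  height(31) = 1 + max(-1, -1) = 0
  height(28) = 1 + max(-1, 0) = 1
  height(16) = 1 + max(0, 1) = 2
  height(5) = 1 + max(0, 2) = 3
  height(40) = 1 + max(-1, -1) = 0
  height(35) = 1 + max(3, 0) = 4
Height = 4


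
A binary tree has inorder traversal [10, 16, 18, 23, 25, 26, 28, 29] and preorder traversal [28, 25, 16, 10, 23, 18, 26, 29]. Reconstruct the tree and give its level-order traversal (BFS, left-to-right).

Inorder:  [10, 16, 18, 23, 25, 26, 28, 29]
Preorder: [28, 25, 16, 10, 23, 18, 26, 29]
Algorithm: preorder visits root first, so consume preorder in order;
for each root, split the current inorder slice at that value into
left-subtree inorder and right-subtree inorder, then recurse.
Recursive splits:
  root=28; inorder splits into left=[10, 16, 18, 23, 25, 26], right=[29]
  root=25; inorder splits into left=[10, 16, 18, 23], right=[26]
  root=16; inorder splits into left=[10], right=[18, 23]
  root=10; inorder splits into left=[], right=[]
  root=23; inorder splits into left=[18], right=[]
  root=18; inorder splits into left=[], right=[]
  root=26; inorder splits into left=[], right=[]
  root=29; inorder splits into left=[], right=[]
Reconstructed level-order: [28, 25, 29, 16, 26, 10, 23, 18]


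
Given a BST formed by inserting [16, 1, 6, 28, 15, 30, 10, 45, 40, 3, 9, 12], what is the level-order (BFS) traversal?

Tree insertion order: [16, 1, 6, 28, 15, 30, 10, 45, 40, 3, 9, 12]
Tree (level-order array): [16, 1, 28, None, 6, None, 30, 3, 15, None, 45, None, None, 10, None, 40, None, 9, 12]
BFS from the root, enqueuing left then right child of each popped node:
  queue [16] -> pop 16, enqueue [1, 28], visited so far: [16]
  queue [1, 28] -> pop 1, enqueue [6], visited so far: [16, 1]
  queue [28, 6] -> pop 28, enqueue [30], visited so far: [16, 1, 28]
  queue [6, 30] -> pop 6, enqueue [3, 15], visited so far: [16, 1, 28, 6]
  queue [30, 3, 15] -> pop 30, enqueue [45], visited so far: [16, 1, 28, 6, 30]
  queue [3, 15, 45] -> pop 3, enqueue [none], visited so far: [16, 1, 28, 6, 30, 3]
  queue [15, 45] -> pop 15, enqueue [10], visited so far: [16, 1, 28, 6, 30, 3, 15]
  queue [45, 10] -> pop 45, enqueue [40], visited so far: [16, 1, 28, 6, 30, 3, 15, 45]
  queue [10, 40] -> pop 10, enqueue [9, 12], visited so far: [16, 1, 28, 6, 30, 3, 15, 45, 10]
  queue [40, 9, 12] -> pop 40, enqueue [none], visited so far: [16, 1, 28, 6, 30, 3, 15, 45, 10, 40]
  queue [9, 12] -> pop 9, enqueue [none], visited so far: [16, 1, 28, 6, 30, 3, 15, 45, 10, 40, 9]
  queue [12] -> pop 12, enqueue [none], visited so far: [16, 1, 28, 6, 30, 3, 15, 45, 10, 40, 9, 12]
Result: [16, 1, 28, 6, 30, 3, 15, 45, 10, 40, 9, 12]


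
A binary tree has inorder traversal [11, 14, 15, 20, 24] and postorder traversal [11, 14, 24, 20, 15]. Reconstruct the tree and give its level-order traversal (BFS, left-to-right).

Inorder:   [11, 14, 15, 20, 24]
Postorder: [11, 14, 24, 20, 15]
Algorithm: postorder visits root last, so walk postorder right-to-left;
each value is the root of the current inorder slice — split it at that
value, recurse on the right subtree first, then the left.
Recursive splits:
  root=15; inorder splits into left=[11, 14], right=[20, 24]
  root=20; inorder splits into left=[], right=[24]
  root=24; inorder splits into left=[], right=[]
  root=14; inorder splits into left=[11], right=[]
  root=11; inorder splits into left=[], right=[]
Reconstructed level-order: [15, 14, 20, 11, 24]


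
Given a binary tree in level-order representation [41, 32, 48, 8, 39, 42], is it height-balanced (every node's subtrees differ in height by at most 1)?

Tree (level-order array): [41, 32, 48, 8, 39, 42]
Definition: a tree is height-balanced if, at every node, |h(left) - h(right)| <= 1 (empty subtree has height -1).
Bottom-up per-node check:
  node 8: h_left=-1, h_right=-1, diff=0 [OK], height=0
  node 39: h_left=-1, h_right=-1, diff=0 [OK], height=0
  node 32: h_left=0, h_right=0, diff=0 [OK], height=1
  node 42: h_left=-1, h_right=-1, diff=0 [OK], height=0
  node 48: h_left=0, h_right=-1, diff=1 [OK], height=1
  node 41: h_left=1, h_right=1, diff=0 [OK], height=2
All nodes satisfy the balance condition.
Result: Balanced


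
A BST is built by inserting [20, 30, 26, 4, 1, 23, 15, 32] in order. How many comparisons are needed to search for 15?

Search path for 15: 20 -> 4 -> 15
Found: True
Comparisons: 3


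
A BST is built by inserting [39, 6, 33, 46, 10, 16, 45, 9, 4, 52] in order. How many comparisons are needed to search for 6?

Search path for 6: 39 -> 6
Found: True
Comparisons: 2


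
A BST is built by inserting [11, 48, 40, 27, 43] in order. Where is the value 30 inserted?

Starting tree (level order): [11, None, 48, 40, None, 27, 43]
Insertion path: 11 -> 48 -> 40 -> 27
Result: insert 30 as right child of 27
Final tree (level order): [11, None, 48, 40, None, 27, 43, None, 30]


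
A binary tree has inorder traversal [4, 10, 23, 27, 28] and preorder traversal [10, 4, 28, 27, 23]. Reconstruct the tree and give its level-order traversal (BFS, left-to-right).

Inorder:  [4, 10, 23, 27, 28]
Preorder: [10, 4, 28, 27, 23]
Algorithm: preorder visits root first, so consume preorder in order;
for each root, split the current inorder slice at that value into
left-subtree inorder and right-subtree inorder, then recurse.
Recursive splits:
  root=10; inorder splits into left=[4], right=[23, 27, 28]
  root=4; inorder splits into left=[], right=[]
  root=28; inorder splits into left=[23, 27], right=[]
  root=27; inorder splits into left=[23], right=[]
  root=23; inorder splits into left=[], right=[]
Reconstructed level-order: [10, 4, 28, 27, 23]


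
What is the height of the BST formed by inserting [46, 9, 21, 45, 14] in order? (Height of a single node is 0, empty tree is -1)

Insertion order: [46, 9, 21, 45, 14]
Tree (level-order array): [46, 9, None, None, 21, 14, 45]
Compute height bottom-up (empty subtree = -1):
  height(14) = 1 + max(-1, -1) = 0
  height(45) = 1 + max(-1, -1) = 0
  height(21) = 1 + max(0, 0) = 1
  height(9) = 1 + max(-1, 1) = 2
  height(46) = 1 + max(2, -1) = 3
Height = 3


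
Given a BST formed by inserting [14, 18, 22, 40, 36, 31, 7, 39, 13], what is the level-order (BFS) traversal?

Tree insertion order: [14, 18, 22, 40, 36, 31, 7, 39, 13]
Tree (level-order array): [14, 7, 18, None, 13, None, 22, None, None, None, 40, 36, None, 31, 39]
BFS from the root, enqueuing left then right child of each popped node:
  queue [14] -> pop 14, enqueue [7, 18], visited so far: [14]
  queue [7, 18] -> pop 7, enqueue [13], visited so far: [14, 7]
  queue [18, 13] -> pop 18, enqueue [22], visited so far: [14, 7, 18]
  queue [13, 22] -> pop 13, enqueue [none], visited so far: [14, 7, 18, 13]
  queue [22] -> pop 22, enqueue [40], visited so far: [14, 7, 18, 13, 22]
  queue [40] -> pop 40, enqueue [36], visited so far: [14, 7, 18, 13, 22, 40]
  queue [36] -> pop 36, enqueue [31, 39], visited so far: [14, 7, 18, 13, 22, 40, 36]
  queue [31, 39] -> pop 31, enqueue [none], visited so far: [14, 7, 18, 13, 22, 40, 36, 31]
  queue [39] -> pop 39, enqueue [none], visited so far: [14, 7, 18, 13, 22, 40, 36, 31, 39]
Result: [14, 7, 18, 13, 22, 40, 36, 31, 39]


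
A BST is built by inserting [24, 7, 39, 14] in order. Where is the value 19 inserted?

Starting tree (level order): [24, 7, 39, None, 14]
Insertion path: 24 -> 7 -> 14
Result: insert 19 as right child of 14
Final tree (level order): [24, 7, 39, None, 14, None, None, None, 19]


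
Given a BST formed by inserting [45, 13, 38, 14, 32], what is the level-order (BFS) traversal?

Tree insertion order: [45, 13, 38, 14, 32]
Tree (level-order array): [45, 13, None, None, 38, 14, None, None, 32]
BFS from the root, enqueuing left then right child of each popped node:
  queue [45] -> pop 45, enqueue [13], visited so far: [45]
  queue [13] -> pop 13, enqueue [38], visited so far: [45, 13]
  queue [38] -> pop 38, enqueue [14], visited so far: [45, 13, 38]
  queue [14] -> pop 14, enqueue [32], visited so far: [45, 13, 38, 14]
  queue [32] -> pop 32, enqueue [none], visited so far: [45, 13, 38, 14, 32]
Result: [45, 13, 38, 14, 32]


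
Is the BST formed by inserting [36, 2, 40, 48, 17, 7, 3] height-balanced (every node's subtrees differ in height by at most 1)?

Tree (level-order array): [36, 2, 40, None, 17, None, 48, 7, None, None, None, 3]
Definition: a tree is height-balanced if, at every node, |h(left) - h(right)| <= 1 (empty subtree has height -1).
Bottom-up per-node check:
  node 3: h_left=-1, h_right=-1, diff=0 [OK], height=0
  node 7: h_left=0, h_right=-1, diff=1 [OK], height=1
  node 17: h_left=1, h_right=-1, diff=2 [FAIL (|1--1|=2 > 1)], height=2
  node 2: h_left=-1, h_right=2, diff=3 [FAIL (|-1-2|=3 > 1)], height=3
  node 48: h_left=-1, h_right=-1, diff=0 [OK], height=0
  node 40: h_left=-1, h_right=0, diff=1 [OK], height=1
  node 36: h_left=3, h_right=1, diff=2 [FAIL (|3-1|=2 > 1)], height=4
Node 17 violates the condition: |1 - -1| = 2 > 1.
Result: Not balanced


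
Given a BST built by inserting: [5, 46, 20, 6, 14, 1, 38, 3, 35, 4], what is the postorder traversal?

Tree insertion order: [5, 46, 20, 6, 14, 1, 38, 3, 35, 4]
Tree (level-order array): [5, 1, 46, None, 3, 20, None, None, 4, 6, 38, None, None, None, 14, 35]
Postorder traversal: [4, 3, 1, 14, 6, 35, 38, 20, 46, 5]


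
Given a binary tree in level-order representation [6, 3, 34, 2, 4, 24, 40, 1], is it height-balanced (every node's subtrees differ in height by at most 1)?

Tree (level-order array): [6, 3, 34, 2, 4, 24, 40, 1]
Definition: a tree is height-balanced if, at every node, |h(left) - h(right)| <= 1 (empty subtree has height -1).
Bottom-up per-node check:
  node 1: h_left=-1, h_right=-1, diff=0 [OK], height=0
  node 2: h_left=0, h_right=-1, diff=1 [OK], height=1
  node 4: h_left=-1, h_right=-1, diff=0 [OK], height=0
  node 3: h_left=1, h_right=0, diff=1 [OK], height=2
  node 24: h_left=-1, h_right=-1, diff=0 [OK], height=0
  node 40: h_left=-1, h_right=-1, diff=0 [OK], height=0
  node 34: h_left=0, h_right=0, diff=0 [OK], height=1
  node 6: h_left=2, h_right=1, diff=1 [OK], height=3
All nodes satisfy the balance condition.
Result: Balanced


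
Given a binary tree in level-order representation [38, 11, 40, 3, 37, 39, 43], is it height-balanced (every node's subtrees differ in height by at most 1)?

Tree (level-order array): [38, 11, 40, 3, 37, 39, 43]
Definition: a tree is height-balanced if, at every node, |h(left) - h(right)| <= 1 (empty subtree has height -1).
Bottom-up per-node check:
  node 3: h_left=-1, h_right=-1, diff=0 [OK], height=0
  node 37: h_left=-1, h_right=-1, diff=0 [OK], height=0
  node 11: h_left=0, h_right=0, diff=0 [OK], height=1
  node 39: h_left=-1, h_right=-1, diff=0 [OK], height=0
  node 43: h_left=-1, h_right=-1, diff=0 [OK], height=0
  node 40: h_left=0, h_right=0, diff=0 [OK], height=1
  node 38: h_left=1, h_right=1, diff=0 [OK], height=2
All nodes satisfy the balance condition.
Result: Balanced


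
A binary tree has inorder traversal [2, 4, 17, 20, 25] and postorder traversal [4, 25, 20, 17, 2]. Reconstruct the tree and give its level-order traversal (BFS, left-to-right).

Inorder:   [2, 4, 17, 20, 25]
Postorder: [4, 25, 20, 17, 2]
Algorithm: postorder visits root last, so walk postorder right-to-left;
each value is the root of the current inorder slice — split it at that
value, recurse on the right subtree first, then the left.
Recursive splits:
  root=2; inorder splits into left=[], right=[4, 17, 20, 25]
  root=17; inorder splits into left=[4], right=[20, 25]
  root=20; inorder splits into left=[], right=[25]
  root=25; inorder splits into left=[], right=[]
  root=4; inorder splits into left=[], right=[]
Reconstructed level-order: [2, 17, 4, 20, 25]


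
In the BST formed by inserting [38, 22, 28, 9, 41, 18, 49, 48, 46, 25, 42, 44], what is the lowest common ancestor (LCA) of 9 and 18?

Tree insertion order: [38, 22, 28, 9, 41, 18, 49, 48, 46, 25, 42, 44]
Tree (level-order array): [38, 22, 41, 9, 28, None, 49, None, 18, 25, None, 48, None, None, None, None, None, 46, None, 42, None, None, 44]
In a BST, the LCA of p=9, q=18 is the first node v on the
root-to-leaf path with p <= v <= q (go left if both < v, right if both > v).
Walk from root:
  at 38: both 9 and 18 < 38, go left
  at 22: both 9 and 18 < 22, go left
  at 9: 9 <= 9 <= 18, this is the LCA
LCA = 9


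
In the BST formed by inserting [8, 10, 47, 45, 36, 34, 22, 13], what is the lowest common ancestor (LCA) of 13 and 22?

Tree insertion order: [8, 10, 47, 45, 36, 34, 22, 13]
Tree (level-order array): [8, None, 10, None, 47, 45, None, 36, None, 34, None, 22, None, 13]
In a BST, the LCA of p=13, q=22 is the first node v on the
root-to-leaf path with p <= v <= q (go left if both < v, right if both > v).
Walk from root:
  at 8: both 13 and 22 > 8, go right
  at 10: both 13 and 22 > 10, go right
  at 47: both 13 and 22 < 47, go left
  at 45: both 13 and 22 < 45, go left
  at 36: both 13 and 22 < 36, go left
  at 34: both 13 and 22 < 34, go left
  at 22: 13 <= 22 <= 22, this is the LCA
LCA = 22


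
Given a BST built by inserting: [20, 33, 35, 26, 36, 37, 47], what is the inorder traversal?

Tree insertion order: [20, 33, 35, 26, 36, 37, 47]
Tree (level-order array): [20, None, 33, 26, 35, None, None, None, 36, None, 37, None, 47]
Inorder traversal: [20, 26, 33, 35, 36, 37, 47]


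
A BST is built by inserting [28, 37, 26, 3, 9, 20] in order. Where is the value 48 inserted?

Starting tree (level order): [28, 26, 37, 3, None, None, None, None, 9, None, 20]
Insertion path: 28 -> 37
Result: insert 48 as right child of 37
Final tree (level order): [28, 26, 37, 3, None, None, 48, None, 9, None, None, None, 20]


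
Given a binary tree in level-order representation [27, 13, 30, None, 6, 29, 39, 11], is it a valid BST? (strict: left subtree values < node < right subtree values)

Level-order array: [27, 13, 30, None, 6, 29, 39, 11]
Validate using subtree bounds (lo, hi): at each node, require lo < value < hi,
then recurse left with hi=value and right with lo=value.
Preorder trace (stopping at first violation):
  at node 27 with bounds (-inf, +inf): OK
  at node 13 with bounds (-inf, 27): OK
  at node 6 with bounds (13, 27): VIOLATION
Node 6 violates its bound: not (13 < 6 < 27).
Result: Not a valid BST


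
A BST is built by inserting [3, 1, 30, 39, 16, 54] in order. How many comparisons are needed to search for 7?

Search path for 7: 3 -> 30 -> 16
Found: False
Comparisons: 3


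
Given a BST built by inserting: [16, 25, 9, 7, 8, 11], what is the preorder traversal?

Tree insertion order: [16, 25, 9, 7, 8, 11]
Tree (level-order array): [16, 9, 25, 7, 11, None, None, None, 8]
Preorder traversal: [16, 9, 7, 8, 11, 25]


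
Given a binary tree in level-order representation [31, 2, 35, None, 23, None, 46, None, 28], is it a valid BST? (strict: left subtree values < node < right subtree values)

Level-order array: [31, 2, 35, None, 23, None, 46, None, 28]
Validate using subtree bounds (lo, hi): at each node, require lo < value < hi,
then recurse left with hi=value and right with lo=value.
Preorder trace (stopping at first violation):
  at node 31 with bounds (-inf, +inf): OK
  at node 2 with bounds (-inf, 31): OK
  at node 23 with bounds (2, 31): OK
  at node 28 with bounds (23, 31): OK
  at node 35 with bounds (31, +inf): OK
  at node 46 with bounds (35, +inf): OK
No violation found at any node.
Result: Valid BST


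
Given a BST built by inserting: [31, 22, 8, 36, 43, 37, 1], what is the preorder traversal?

Tree insertion order: [31, 22, 8, 36, 43, 37, 1]
Tree (level-order array): [31, 22, 36, 8, None, None, 43, 1, None, 37]
Preorder traversal: [31, 22, 8, 1, 36, 43, 37]


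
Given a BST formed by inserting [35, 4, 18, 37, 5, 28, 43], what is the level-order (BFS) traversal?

Tree insertion order: [35, 4, 18, 37, 5, 28, 43]
Tree (level-order array): [35, 4, 37, None, 18, None, 43, 5, 28]
BFS from the root, enqueuing left then right child of each popped node:
  queue [35] -> pop 35, enqueue [4, 37], visited so far: [35]
  queue [4, 37] -> pop 4, enqueue [18], visited so far: [35, 4]
  queue [37, 18] -> pop 37, enqueue [43], visited so far: [35, 4, 37]
  queue [18, 43] -> pop 18, enqueue [5, 28], visited so far: [35, 4, 37, 18]
  queue [43, 5, 28] -> pop 43, enqueue [none], visited so far: [35, 4, 37, 18, 43]
  queue [5, 28] -> pop 5, enqueue [none], visited so far: [35, 4, 37, 18, 43, 5]
  queue [28] -> pop 28, enqueue [none], visited so far: [35, 4, 37, 18, 43, 5, 28]
Result: [35, 4, 37, 18, 43, 5, 28]


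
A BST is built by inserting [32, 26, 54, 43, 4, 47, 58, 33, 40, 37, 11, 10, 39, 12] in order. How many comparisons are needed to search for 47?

Search path for 47: 32 -> 54 -> 43 -> 47
Found: True
Comparisons: 4


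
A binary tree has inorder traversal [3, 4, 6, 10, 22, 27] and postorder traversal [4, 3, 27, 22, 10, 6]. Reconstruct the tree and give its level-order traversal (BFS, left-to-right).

Inorder:   [3, 4, 6, 10, 22, 27]
Postorder: [4, 3, 27, 22, 10, 6]
Algorithm: postorder visits root last, so walk postorder right-to-left;
each value is the root of the current inorder slice — split it at that
value, recurse on the right subtree first, then the left.
Recursive splits:
  root=6; inorder splits into left=[3, 4], right=[10, 22, 27]
  root=10; inorder splits into left=[], right=[22, 27]
  root=22; inorder splits into left=[], right=[27]
  root=27; inorder splits into left=[], right=[]
  root=3; inorder splits into left=[], right=[4]
  root=4; inorder splits into left=[], right=[]
Reconstructed level-order: [6, 3, 10, 4, 22, 27]


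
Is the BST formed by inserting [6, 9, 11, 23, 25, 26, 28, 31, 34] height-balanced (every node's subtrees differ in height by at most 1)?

Tree (level-order array): [6, None, 9, None, 11, None, 23, None, 25, None, 26, None, 28, None, 31, None, 34]
Definition: a tree is height-balanced if, at every node, |h(left) - h(right)| <= 1 (empty subtree has height -1).
Bottom-up per-node check:
  node 34: h_left=-1, h_right=-1, diff=0 [OK], height=0
  node 31: h_left=-1, h_right=0, diff=1 [OK], height=1
  node 28: h_left=-1, h_right=1, diff=2 [FAIL (|-1-1|=2 > 1)], height=2
  node 26: h_left=-1, h_right=2, diff=3 [FAIL (|-1-2|=3 > 1)], height=3
  node 25: h_left=-1, h_right=3, diff=4 [FAIL (|-1-3|=4 > 1)], height=4
  node 23: h_left=-1, h_right=4, diff=5 [FAIL (|-1-4|=5 > 1)], height=5
  node 11: h_left=-1, h_right=5, diff=6 [FAIL (|-1-5|=6 > 1)], height=6
  node 9: h_left=-1, h_right=6, diff=7 [FAIL (|-1-6|=7 > 1)], height=7
  node 6: h_left=-1, h_right=7, diff=8 [FAIL (|-1-7|=8 > 1)], height=8
Node 28 violates the condition: |-1 - 1| = 2 > 1.
Result: Not balanced


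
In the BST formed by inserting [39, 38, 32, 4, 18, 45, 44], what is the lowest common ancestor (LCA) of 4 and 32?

Tree insertion order: [39, 38, 32, 4, 18, 45, 44]
Tree (level-order array): [39, 38, 45, 32, None, 44, None, 4, None, None, None, None, 18]
In a BST, the LCA of p=4, q=32 is the first node v on the
root-to-leaf path with p <= v <= q (go left if both < v, right if both > v).
Walk from root:
  at 39: both 4 and 32 < 39, go left
  at 38: both 4 and 32 < 38, go left
  at 32: 4 <= 32 <= 32, this is the LCA
LCA = 32


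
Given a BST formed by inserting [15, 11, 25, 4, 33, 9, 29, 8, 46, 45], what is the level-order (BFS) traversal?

Tree insertion order: [15, 11, 25, 4, 33, 9, 29, 8, 46, 45]
Tree (level-order array): [15, 11, 25, 4, None, None, 33, None, 9, 29, 46, 8, None, None, None, 45]
BFS from the root, enqueuing left then right child of each popped node:
  queue [15] -> pop 15, enqueue [11, 25], visited so far: [15]
  queue [11, 25] -> pop 11, enqueue [4], visited so far: [15, 11]
  queue [25, 4] -> pop 25, enqueue [33], visited so far: [15, 11, 25]
  queue [4, 33] -> pop 4, enqueue [9], visited so far: [15, 11, 25, 4]
  queue [33, 9] -> pop 33, enqueue [29, 46], visited so far: [15, 11, 25, 4, 33]
  queue [9, 29, 46] -> pop 9, enqueue [8], visited so far: [15, 11, 25, 4, 33, 9]
  queue [29, 46, 8] -> pop 29, enqueue [none], visited so far: [15, 11, 25, 4, 33, 9, 29]
  queue [46, 8] -> pop 46, enqueue [45], visited so far: [15, 11, 25, 4, 33, 9, 29, 46]
  queue [8, 45] -> pop 8, enqueue [none], visited so far: [15, 11, 25, 4, 33, 9, 29, 46, 8]
  queue [45] -> pop 45, enqueue [none], visited so far: [15, 11, 25, 4, 33, 9, 29, 46, 8, 45]
Result: [15, 11, 25, 4, 33, 9, 29, 46, 8, 45]


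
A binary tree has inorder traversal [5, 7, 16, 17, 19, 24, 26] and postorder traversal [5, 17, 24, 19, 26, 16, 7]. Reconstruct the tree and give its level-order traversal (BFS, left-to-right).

Inorder:   [5, 7, 16, 17, 19, 24, 26]
Postorder: [5, 17, 24, 19, 26, 16, 7]
Algorithm: postorder visits root last, so walk postorder right-to-left;
each value is the root of the current inorder slice — split it at that
value, recurse on the right subtree first, then the left.
Recursive splits:
  root=7; inorder splits into left=[5], right=[16, 17, 19, 24, 26]
  root=16; inorder splits into left=[], right=[17, 19, 24, 26]
  root=26; inorder splits into left=[17, 19, 24], right=[]
  root=19; inorder splits into left=[17], right=[24]
  root=24; inorder splits into left=[], right=[]
  root=17; inorder splits into left=[], right=[]
  root=5; inorder splits into left=[], right=[]
Reconstructed level-order: [7, 5, 16, 26, 19, 17, 24]


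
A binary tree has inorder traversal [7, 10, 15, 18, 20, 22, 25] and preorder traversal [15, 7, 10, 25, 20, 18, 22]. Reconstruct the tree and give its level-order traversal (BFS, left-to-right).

Inorder:  [7, 10, 15, 18, 20, 22, 25]
Preorder: [15, 7, 10, 25, 20, 18, 22]
Algorithm: preorder visits root first, so consume preorder in order;
for each root, split the current inorder slice at that value into
left-subtree inorder and right-subtree inorder, then recurse.
Recursive splits:
  root=15; inorder splits into left=[7, 10], right=[18, 20, 22, 25]
  root=7; inorder splits into left=[], right=[10]
  root=10; inorder splits into left=[], right=[]
  root=25; inorder splits into left=[18, 20, 22], right=[]
  root=20; inorder splits into left=[18], right=[22]
  root=18; inorder splits into left=[], right=[]
  root=22; inorder splits into left=[], right=[]
Reconstructed level-order: [15, 7, 25, 10, 20, 18, 22]


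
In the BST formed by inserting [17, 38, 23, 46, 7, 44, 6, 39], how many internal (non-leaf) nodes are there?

Tree built from: [17, 38, 23, 46, 7, 44, 6, 39]
Tree (level-order array): [17, 7, 38, 6, None, 23, 46, None, None, None, None, 44, None, 39]
Rule: An internal node has at least one child.
Per-node child counts:
  node 17: 2 child(ren)
  node 7: 1 child(ren)
  node 6: 0 child(ren)
  node 38: 2 child(ren)
  node 23: 0 child(ren)
  node 46: 1 child(ren)
  node 44: 1 child(ren)
  node 39: 0 child(ren)
Matching nodes: [17, 7, 38, 46, 44]
Count of internal (non-leaf) nodes: 5


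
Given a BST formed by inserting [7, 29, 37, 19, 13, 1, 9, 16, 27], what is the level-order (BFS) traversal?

Tree insertion order: [7, 29, 37, 19, 13, 1, 9, 16, 27]
Tree (level-order array): [7, 1, 29, None, None, 19, 37, 13, 27, None, None, 9, 16]
BFS from the root, enqueuing left then right child of each popped node:
  queue [7] -> pop 7, enqueue [1, 29], visited so far: [7]
  queue [1, 29] -> pop 1, enqueue [none], visited so far: [7, 1]
  queue [29] -> pop 29, enqueue [19, 37], visited so far: [7, 1, 29]
  queue [19, 37] -> pop 19, enqueue [13, 27], visited so far: [7, 1, 29, 19]
  queue [37, 13, 27] -> pop 37, enqueue [none], visited so far: [7, 1, 29, 19, 37]
  queue [13, 27] -> pop 13, enqueue [9, 16], visited so far: [7, 1, 29, 19, 37, 13]
  queue [27, 9, 16] -> pop 27, enqueue [none], visited so far: [7, 1, 29, 19, 37, 13, 27]
  queue [9, 16] -> pop 9, enqueue [none], visited so far: [7, 1, 29, 19, 37, 13, 27, 9]
  queue [16] -> pop 16, enqueue [none], visited so far: [7, 1, 29, 19, 37, 13, 27, 9, 16]
Result: [7, 1, 29, 19, 37, 13, 27, 9, 16]


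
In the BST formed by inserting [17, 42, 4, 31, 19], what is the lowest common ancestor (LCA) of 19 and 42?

Tree insertion order: [17, 42, 4, 31, 19]
Tree (level-order array): [17, 4, 42, None, None, 31, None, 19]
In a BST, the LCA of p=19, q=42 is the first node v on the
root-to-leaf path with p <= v <= q (go left if both < v, right if both > v).
Walk from root:
  at 17: both 19 and 42 > 17, go right
  at 42: 19 <= 42 <= 42, this is the LCA
LCA = 42


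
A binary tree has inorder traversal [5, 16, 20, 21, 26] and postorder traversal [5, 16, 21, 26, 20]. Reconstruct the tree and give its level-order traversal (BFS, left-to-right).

Inorder:   [5, 16, 20, 21, 26]
Postorder: [5, 16, 21, 26, 20]
Algorithm: postorder visits root last, so walk postorder right-to-left;
each value is the root of the current inorder slice — split it at that
value, recurse on the right subtree first, then the left.
Recursive splits:
  root=20; inorder splits into left=[5, 16], right=[21, 26]
  root=26; inorder splits into left=[21], right=[]
  root=21; inorder splits into left=[], right=[]
  root=16; inorder splits into left=[5], right=[]
  root=5; inorder splits into left=[], right=[]
Reconstructed level-order: [20, 16, 26, 5, 21]


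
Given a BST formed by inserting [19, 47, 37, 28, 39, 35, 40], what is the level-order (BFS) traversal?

Tree insertion order: [19, 47, 37, 28, 39, 35, 40]
Tree (level-order array): [19, None, 47, 37, None, 28, 39, None, 35, None, 40]
BFS from the root, enqueuing left then right child of each popped node:
  queue [19] -> pop 19, enqueue [47], visited so far: [19]
  queue [47] -> pop 47, enqueue [37], visited so far: [19, 47]
  queue [37] -> pop 37, enqueue [28, 39], visited so far: [19, 47, 37]
  queue [28, 39] -> pop 28, enqueue [35], visited so far: [19, 47, 37, 28]
  queue [39, 35] -> pop 39, enqueue [40], visited so far: [19, 47, 37, 28, 39]
  queue [35, 40] -> pop 35, enqueue [none], visited so far: [19, 47, 37, 28, 39, 35]
  queue [40] -> pop 40, enqueue [none], visited so far: [19, 47, 37, 28, 39, 35, 40]
Result: [19, 47, 37, 28, 39, 35, 40]


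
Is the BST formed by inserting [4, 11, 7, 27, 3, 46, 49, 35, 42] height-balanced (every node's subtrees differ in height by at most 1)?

Tree (level-order array): [4, 3, 11, None, None, 7, 27, None, None, None, 46, 35, 49, None, 42]
Definition: a tree is height-balanced if, at every node, |h(left) - h(right)| <= 1 (empty subtree has height -1).
Bottom-up per-node check:
  node 3: h_left=-1, h_right=-1, diff=0 [OK], height=0
  node 7: h_left=-1, h_right=-1, diff=0 [OK], height=0
  node 42: h_left=-1, h_right=-1, diff=0 [OK], height=0
  node 35: h_left=-1, h_right=0, diff=1 [OK], height=1
  node 49: h_left=-1, h_right=-1, diff=0 [OK], height=0
  node 46: h_left=1, h_right=0, diff=1 [OK], height=2
  node 27: h_left=-1, h_right=2, diff=3 [FAIL (|-1-2|=3 > 1)], height=3
  node 11: h_left=0, h_right=3, diff=3 [FAIL (|0-3|=3 > 1)], height=4
  node 4: h_left=0, h_right=4, diff=4 [FAIL (|0-4|=4 > 1)], height=5
Node 27 violates the condition: |-1 - 2| = 3 > 1.
Result: Not balanced


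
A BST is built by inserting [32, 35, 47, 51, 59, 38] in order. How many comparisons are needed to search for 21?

Search path for 21: 32
Found: False
Comparisons: 1


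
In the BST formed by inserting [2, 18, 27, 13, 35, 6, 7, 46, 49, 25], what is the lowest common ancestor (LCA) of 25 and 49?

Tree insertion order: [2, 18, 27, 13, 35, 6, 7, 46, 49, 25]
Tree (level-order array): [2, None, 18, 13, 27, 6, None, 25, 35, None, 7, None, None, None, 46, None, None, None, 49]
In a BST, the LCA of p=25, q=49 is the first node v on the
root-to-leaf path with p <= v <= q (go left if both < v, right if both > v).
Walk from root:
  at 2: both 25 and 49 > 2, go right
  at 18: both 25 and 49 > 18, go right
  at 27: 25 <= 27 <= 49, this is the LCA
LCA = 27


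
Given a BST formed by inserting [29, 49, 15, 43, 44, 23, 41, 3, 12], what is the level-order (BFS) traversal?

Tree insertion order: [29, 49, 15, 43, 44, 23, 41, 3, 12]
Tree (level-order array): [29, 15, 49, 3, 23, 43, None, None, 12, None, None, 41, 44]
BFS from the root, enqueuing left then right child of each popped node:
  queue [29] -> pop 29, enqueue [15, 49], visited so far: [29]
  queue [15, 49] -> pop 15, enqueue [3, 23], visited so far: [29, 15]
  queue [49, 3, 23] -> pop 49, enqueue [43], visited so far: [29, 15, 49]
  queue [3, 23, 43] -> pop 3, enqueue [12], visited so far: [29, 15, 49, 3]
  queue [23, 43, 12] -> pop 23, enqueue [none], visited so far: [29, 15, 49, 3, 23]
  queue [43, 12] -> pop 43, enqueue [41, 44], visited so far: [29, 15, 49, 3, 23, 43]
  queue [12, 41, 44] -> pop 12, enqueue [none], visited so far: [29, 15, 49, 3, 23, 43, 12]
  queue [41, 44] -> pop 41, enqueue [none], visited so far: [29, 15, 49, 3, 23, 43, 12, 41]
  queue [44] -> pop 44, enqueue [none], visited so far: [29, 15, 49, 3, 23, 43, 12, 41, 44]
Result: [29, 15, 49, 3, 23, 43, 12, 41, 44]
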